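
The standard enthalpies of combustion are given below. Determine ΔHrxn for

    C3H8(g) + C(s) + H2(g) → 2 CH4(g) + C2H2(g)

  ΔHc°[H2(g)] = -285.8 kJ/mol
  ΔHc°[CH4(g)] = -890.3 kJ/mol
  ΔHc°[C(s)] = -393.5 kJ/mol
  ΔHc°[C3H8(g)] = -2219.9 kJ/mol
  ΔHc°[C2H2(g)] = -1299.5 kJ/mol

ΔHrxn = 180.9 kJ/mol

With combustion enthalpies, reactants minus products:
= [1·(-2219.9) + 1·(-393.5) + 1·(-285.8)] − [2·(-890.3) + 1·(-1299.5)]
= 180.9 kJ/mol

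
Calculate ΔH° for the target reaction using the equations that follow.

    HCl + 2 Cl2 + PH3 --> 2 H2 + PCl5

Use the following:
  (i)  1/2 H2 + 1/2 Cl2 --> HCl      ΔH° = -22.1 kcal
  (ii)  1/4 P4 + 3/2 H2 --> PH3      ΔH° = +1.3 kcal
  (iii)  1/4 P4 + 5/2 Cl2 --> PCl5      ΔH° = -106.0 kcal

(i) reversed: +22.1 kcal
(ii) reversed: -1.3 kcal
(iii) as written: -106.0 kcal
Summing the manipulated equations, ΔH° = (+22.1) + (-1.3) + (-106.0) = -85.2 kcal

ΔH° = -85.2 kcal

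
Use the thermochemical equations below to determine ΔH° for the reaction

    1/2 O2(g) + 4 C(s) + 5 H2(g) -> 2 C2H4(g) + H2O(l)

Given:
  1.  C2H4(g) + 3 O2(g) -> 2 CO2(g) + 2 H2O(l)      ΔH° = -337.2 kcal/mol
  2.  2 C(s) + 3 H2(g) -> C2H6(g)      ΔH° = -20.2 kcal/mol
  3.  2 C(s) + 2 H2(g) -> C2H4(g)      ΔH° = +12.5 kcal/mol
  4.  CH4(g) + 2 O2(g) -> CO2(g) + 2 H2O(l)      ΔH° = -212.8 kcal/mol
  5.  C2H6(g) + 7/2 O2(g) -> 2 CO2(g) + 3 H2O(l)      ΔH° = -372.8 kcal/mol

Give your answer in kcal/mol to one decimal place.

eq. 1 reversed: +337.2 kcal/mol
eq. 2 as written: -20.2 kcal/mol
eq. 3 as written: +12.5 kcal/mol
eq. 4: not needed (CH4(g) appears nowhere else).
eq. 5 as written: -372.8 kcal/mol
Combining the equations, ΔH° = (+337.2) + (-20.2) + (+12.5) + (-372.8) = -43.3 kcal/mol

ΔH° = -43.3 kcal/mol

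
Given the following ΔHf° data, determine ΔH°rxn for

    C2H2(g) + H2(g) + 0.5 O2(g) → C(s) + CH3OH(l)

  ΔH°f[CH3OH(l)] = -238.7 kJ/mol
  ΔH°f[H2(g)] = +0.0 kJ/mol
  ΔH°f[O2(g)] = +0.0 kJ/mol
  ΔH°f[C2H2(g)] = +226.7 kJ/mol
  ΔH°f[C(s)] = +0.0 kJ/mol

Products: 1·(+0.0) + 1·(-238.7) = -238.7
Reactants: 1·(+226.7) + 1·(+0.0) + 1/2·(+0.0) = +226.7
ΔH°rxn = (-238.7) − (+226.7) = -465.4 kJ/mol

ΔH°rxn = -465.4 kJ/mol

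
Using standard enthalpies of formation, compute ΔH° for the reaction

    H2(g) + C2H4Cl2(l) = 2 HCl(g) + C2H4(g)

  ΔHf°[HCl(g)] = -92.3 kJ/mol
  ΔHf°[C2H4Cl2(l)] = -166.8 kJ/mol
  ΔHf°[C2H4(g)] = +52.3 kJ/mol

ΔH°rxn = Σ nΔHf°(products) − Σ nΔHf°(reactants).
Products: 2·(-92.3) + 1·(+52.3) = -132.3
Reactants: 1·(+0.0) + 1·(-166.8) = -166.8
ΔH° = (-132.3) − (-166.8) = 34.5 kJ/mol

ΔH° = 34.5 kJ/mol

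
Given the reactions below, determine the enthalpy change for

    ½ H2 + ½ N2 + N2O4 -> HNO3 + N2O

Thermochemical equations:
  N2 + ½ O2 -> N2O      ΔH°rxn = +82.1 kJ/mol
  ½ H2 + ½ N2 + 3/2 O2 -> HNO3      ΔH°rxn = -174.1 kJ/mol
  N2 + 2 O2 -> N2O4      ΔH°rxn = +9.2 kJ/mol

ΔH°rxn = -101.2 kJ/mol

equation 1 as written: +82.1 kJ/mol
equation 2 as written: -174.1 kJ/mol
equation 3 reversed: -9.2 kJ/mol
Summing the manipulated equations, ΔH°rxn = (1)·(+82.1) + (1)·(-174.1) + (-1)·(+9.2) = -101.2 kJ/mol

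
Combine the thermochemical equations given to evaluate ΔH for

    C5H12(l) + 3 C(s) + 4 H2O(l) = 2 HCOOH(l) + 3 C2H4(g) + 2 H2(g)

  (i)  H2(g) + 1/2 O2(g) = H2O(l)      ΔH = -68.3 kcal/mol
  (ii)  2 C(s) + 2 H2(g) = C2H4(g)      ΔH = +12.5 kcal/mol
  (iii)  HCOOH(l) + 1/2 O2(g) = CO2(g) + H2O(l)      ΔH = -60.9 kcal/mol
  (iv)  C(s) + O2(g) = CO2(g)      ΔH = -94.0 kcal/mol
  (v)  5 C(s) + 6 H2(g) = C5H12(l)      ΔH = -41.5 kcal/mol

ΔH = 149.4 kcal/mol

(i) reversed and × 2: (-2)·(-68.3) = +136.6 kcal/mol
(ii) × 3 (scale by 3 for the 3 C2H4(g)): (3)·(+12.5) = +37.5 kcal/mol
(iii) reversed and × 2 (reverse to put HCOOH(l) on the product side; scale by 2 for the 2 HCOOH(l)): (-2)·(-60.9) = +121.8 kcal/mol
(iv) × 2: (2)·(-94.0) = -188.0 kcal/mol
(v) reversed (reverse to put C5H12(l) on the reactant side): +41.5 kcal/mol
Summing the manipulated equations, ΔH = (-2)·(-68.3) + (3)·(+12.5) + (-2)·(-60.9) + (2)·(-94.0) + (-1)·(-41.5) = 149.4 kcal/mol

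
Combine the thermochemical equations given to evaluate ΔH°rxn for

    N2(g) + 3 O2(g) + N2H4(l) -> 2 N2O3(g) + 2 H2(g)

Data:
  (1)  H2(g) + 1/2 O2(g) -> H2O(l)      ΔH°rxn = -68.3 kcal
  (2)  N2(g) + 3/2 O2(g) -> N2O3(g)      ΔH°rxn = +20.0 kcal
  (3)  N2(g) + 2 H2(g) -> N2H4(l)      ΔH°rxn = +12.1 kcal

(1): not needed (H2O(l) appears nowhere else).
(2) × 2 (×2 to match 2 N2O3(g) in the target): (2)·(+20.0) = +40.0 kcal
(3) reversed (reverse to put N2H4(l) on the reactant side): -12.1 kcal
Summing the manipulated equations, ΔH°rxn = (2)·(+20.0) + (-1)·(+12.1) = 27.9 kcal

ΔH°rxn = 27.9 kcal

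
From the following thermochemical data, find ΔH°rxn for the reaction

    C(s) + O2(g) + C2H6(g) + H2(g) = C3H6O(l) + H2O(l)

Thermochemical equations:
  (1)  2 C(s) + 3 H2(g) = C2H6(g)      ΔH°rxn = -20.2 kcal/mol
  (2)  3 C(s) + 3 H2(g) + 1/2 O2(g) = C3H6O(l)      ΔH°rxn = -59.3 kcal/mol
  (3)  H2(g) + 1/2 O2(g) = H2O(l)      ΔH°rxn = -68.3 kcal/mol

(1) reversed: +20.2 kcal/mol
(2) as written: -59.3 kcal/mol
(3) as written: -68.3 kcal/mol
Summing the manipulated equations, ΔH°rxn = (+20.2) + (-59.3) + (-68.3) = -107.4 kcal/mol

ΔH°rxn = -107.4 kcal/mol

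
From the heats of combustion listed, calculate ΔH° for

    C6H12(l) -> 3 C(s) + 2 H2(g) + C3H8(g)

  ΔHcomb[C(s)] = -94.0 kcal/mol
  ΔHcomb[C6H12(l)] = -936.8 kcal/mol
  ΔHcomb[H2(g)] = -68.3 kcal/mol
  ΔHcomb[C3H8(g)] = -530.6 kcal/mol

Using ΔH = Σ nΔHc°(reactants) − Σ nΔHc°(products):
= [1·(-936.8)] − [3·(-94.0) + 2·(-68.3) + 1·(-530.6)]
= 12.4 kcal/mol

ΔH° = 12.4 kcal/mol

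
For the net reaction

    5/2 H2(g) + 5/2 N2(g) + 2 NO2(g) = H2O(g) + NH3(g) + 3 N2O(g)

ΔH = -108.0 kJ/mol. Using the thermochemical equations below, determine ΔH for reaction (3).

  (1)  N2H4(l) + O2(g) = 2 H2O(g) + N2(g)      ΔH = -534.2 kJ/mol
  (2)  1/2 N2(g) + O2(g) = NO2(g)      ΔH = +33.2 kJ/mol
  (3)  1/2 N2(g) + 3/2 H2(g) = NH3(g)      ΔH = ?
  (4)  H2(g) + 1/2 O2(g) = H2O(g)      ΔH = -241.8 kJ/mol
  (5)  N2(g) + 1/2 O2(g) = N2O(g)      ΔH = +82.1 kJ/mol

(1): not needed (N2H4(l) appears nowhere else).
(2) reversed and × 2 (NO2(g) must end up as a reactant; scale by 2 for the 2 NO2(g)): (-2)·(+33.2) = -66.4 kJ/mol
(3) as written (NH3(g) already on the product side): contributes x
(4) as written: -241.8 kJ/mol
(5) × 3 (×3 to match 3 N2O(g) in the target): (3)·(+82.1) = +246.3 kJ/mol
-108.0 = (-66.4) + (-241.8) + (+246.3) + x
x = (-108.0 − (-61.9)) / (1) = -46.1 kJ/mol

ΔH = -46.1 kJ/mol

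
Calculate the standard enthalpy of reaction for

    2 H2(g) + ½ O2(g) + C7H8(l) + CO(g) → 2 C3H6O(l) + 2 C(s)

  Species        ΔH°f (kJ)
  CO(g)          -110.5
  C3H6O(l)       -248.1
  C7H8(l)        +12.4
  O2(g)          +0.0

ΔH°rxn = Σ nΔHf°(products) − Σ nΔHf°(reactants).
Products: 2·(-248.1) + 2·(+0.0) = -496.2
Reactants: 2·(+0.0) + 1/2·(+0.0) + 1·(+12.4) + 1·(-110.5) = -98.1
ΔH_rxn = (-496.2) − (-98.1) = -398.1 kJ

ΔH_rxn = -398.1 kJ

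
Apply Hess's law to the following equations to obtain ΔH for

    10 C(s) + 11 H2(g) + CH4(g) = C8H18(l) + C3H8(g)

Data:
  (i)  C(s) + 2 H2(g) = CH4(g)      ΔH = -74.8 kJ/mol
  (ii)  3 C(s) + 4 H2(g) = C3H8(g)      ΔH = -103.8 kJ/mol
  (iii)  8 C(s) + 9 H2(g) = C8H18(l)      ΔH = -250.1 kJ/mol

ΔH = -279.1 kJ/mol

(i) reversed: +74.8 kJ/mol
(ii) as written: -103.8 kJ/mol
(iii) as written: -250.1 kJ/mol
ΔH = (+74.8) + (-103.8) + (-250.1) = -279.1 kJ/mol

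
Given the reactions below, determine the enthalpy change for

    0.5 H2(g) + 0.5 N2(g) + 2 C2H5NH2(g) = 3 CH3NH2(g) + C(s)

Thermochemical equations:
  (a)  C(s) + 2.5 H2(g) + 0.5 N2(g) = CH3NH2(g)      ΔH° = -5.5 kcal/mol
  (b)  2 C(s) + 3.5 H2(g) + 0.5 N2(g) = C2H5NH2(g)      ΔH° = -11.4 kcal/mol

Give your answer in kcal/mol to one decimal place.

(a) × 3 (×3 to match 3 CH3NH2(g) in the target): (3)·(-5.5) = -16.5 kcal/mol
(b) reversed and × 2 (reverse to put C2H5NH2(g) on the reactant side; ×2 to match 2 C2H5NH2(g) in the target): (-2)·(-11.4) = +22.8 kcal/mol
Since enthalpy is a state function, ΔH° = (3)·(-5.5) + (-2)·(-11.4) = 6.3 kcal/mol

ΔH° = 6.3 kcal/mol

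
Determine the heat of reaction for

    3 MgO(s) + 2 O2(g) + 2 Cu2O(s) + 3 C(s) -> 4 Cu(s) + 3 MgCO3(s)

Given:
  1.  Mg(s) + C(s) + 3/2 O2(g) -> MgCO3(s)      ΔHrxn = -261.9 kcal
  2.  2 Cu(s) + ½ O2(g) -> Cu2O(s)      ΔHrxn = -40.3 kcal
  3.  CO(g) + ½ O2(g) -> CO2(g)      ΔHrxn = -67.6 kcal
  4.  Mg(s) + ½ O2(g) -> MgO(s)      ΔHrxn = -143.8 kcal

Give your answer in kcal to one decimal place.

ΔHrxn = -273.7 kcal

eq. 1 × 3: (3)·(-261.9) = -785.7 kcal
eq. 2 reversed and × 2: (-2)·(-40.3) = +80.6 kcal
eq. 3: not needed.
eq. 4 reversed and × 3: (-3)·(-143.8) = +431.4 kcal
Summing the manipulated equations, ΔHrxn = (-785.7) + (+80.6) + (+431.4) = -273.7 kcal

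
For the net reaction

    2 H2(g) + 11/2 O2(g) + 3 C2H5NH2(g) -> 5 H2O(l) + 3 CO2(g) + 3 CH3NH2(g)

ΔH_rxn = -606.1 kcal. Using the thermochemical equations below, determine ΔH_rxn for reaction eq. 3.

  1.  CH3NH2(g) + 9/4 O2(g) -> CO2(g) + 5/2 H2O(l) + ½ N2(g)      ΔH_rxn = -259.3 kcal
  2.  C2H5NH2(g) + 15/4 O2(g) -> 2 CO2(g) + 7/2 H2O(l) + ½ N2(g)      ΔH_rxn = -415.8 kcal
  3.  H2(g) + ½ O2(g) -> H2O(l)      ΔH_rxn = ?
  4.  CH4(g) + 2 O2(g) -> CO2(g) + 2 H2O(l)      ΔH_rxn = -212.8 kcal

ΔH_rxn = -68.3 kcal

eq. 1 reversed and × 3: (-3)·(-259.3) = +777.9 kcal
eq. 2 × 3: (3)·(-415.8) = -1247.4 kcal
eq. 3 × 2: contributes 2·x
eq. 4: not needed.
-606.1 = (+777.9) + (-1247.4) + 2·x
x = (-606.1 − (-469.5)) / (2) = -68.3 kcal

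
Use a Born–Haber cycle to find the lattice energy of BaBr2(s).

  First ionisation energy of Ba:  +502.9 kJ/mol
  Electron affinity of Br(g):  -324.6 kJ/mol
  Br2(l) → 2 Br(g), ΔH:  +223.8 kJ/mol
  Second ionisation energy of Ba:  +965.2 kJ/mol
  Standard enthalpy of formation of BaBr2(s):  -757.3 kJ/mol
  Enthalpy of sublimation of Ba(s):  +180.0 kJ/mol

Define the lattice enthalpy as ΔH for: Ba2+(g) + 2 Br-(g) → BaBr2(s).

ΔHf° = 1·ΔHsub + 1·(ΣIE) + 1·D(Br2) + 2·EA + U
-757.3 = 1·(+180.0) + 1·(+1468.1) + 1·(+223.8) + 2·(-324.6) + U
U = -757.3 − (+1222.7) = -1980.0 kJ/mol

U = -1980.0 kJ/mol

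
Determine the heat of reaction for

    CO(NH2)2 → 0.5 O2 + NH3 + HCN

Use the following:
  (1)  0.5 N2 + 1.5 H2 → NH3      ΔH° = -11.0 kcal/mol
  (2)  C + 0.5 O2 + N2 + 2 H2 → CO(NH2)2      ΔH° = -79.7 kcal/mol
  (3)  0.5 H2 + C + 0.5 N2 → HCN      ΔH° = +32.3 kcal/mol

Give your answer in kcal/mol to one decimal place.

ΔH° = 101.0 kcal/mol

(1) as written (NH3 already on the product side): -11.0 kcal/mol
(2) reversed (reverse to put CO(NH2)2 on the reactant side): +79.7 kcal/mol
(3) as written (HCN already on the product side): +32.3 kcal/mol
ΔH° = (1)·(-11.0) + (-1)·(-79.7) + (1)·(+32.3) = 101.0 kcal/mol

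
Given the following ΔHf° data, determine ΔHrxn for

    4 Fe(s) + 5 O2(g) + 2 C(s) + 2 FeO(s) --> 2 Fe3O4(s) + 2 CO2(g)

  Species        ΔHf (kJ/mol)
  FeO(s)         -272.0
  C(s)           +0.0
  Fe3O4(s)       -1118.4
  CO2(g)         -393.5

ΔHrxn = -2479.8 kJ/mol

Products: 2·(-1118.4) + 2·(-393.5) = -3023.8
Reactants: 4·(+0.0) + 5·(+0.0) + 2·(+0.0) + 2·(-272.0) = -544.0
ΔHrxn = (-3023.8) − (-544.0) = -2479.8 kJ/mol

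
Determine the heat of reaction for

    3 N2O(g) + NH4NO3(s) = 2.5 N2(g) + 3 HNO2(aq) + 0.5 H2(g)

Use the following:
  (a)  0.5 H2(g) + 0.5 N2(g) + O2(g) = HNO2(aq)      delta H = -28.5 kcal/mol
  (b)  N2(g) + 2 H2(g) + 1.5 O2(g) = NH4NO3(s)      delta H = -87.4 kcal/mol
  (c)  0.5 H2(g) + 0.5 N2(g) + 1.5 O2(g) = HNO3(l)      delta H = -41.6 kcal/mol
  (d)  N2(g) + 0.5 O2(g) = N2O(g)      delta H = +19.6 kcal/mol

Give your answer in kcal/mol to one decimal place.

delta H = -56.9 kcal/mol

(a) × 3: (3)·(-28.5) = -85.5 kcal/mol
(b) reversed: +87.4 kcal/mol
(c): not needed.
(d) reversed and × 3: (-3)·(+19.6) = -58.8 kcal/mol
Combining the equations, delta H = (-85.5) + (+87.4) + (-58.8) = -56.9 kcal/mol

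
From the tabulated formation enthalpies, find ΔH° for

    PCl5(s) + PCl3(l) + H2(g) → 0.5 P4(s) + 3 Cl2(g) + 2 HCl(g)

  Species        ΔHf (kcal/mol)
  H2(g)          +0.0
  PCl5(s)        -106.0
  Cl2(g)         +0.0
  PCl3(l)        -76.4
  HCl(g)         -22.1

ΔH° = 138.2 kcal/mol

Products: 1/2·(+0.0) + 3·(+0.0) + 2·(-22.1) = -44.2
Reactants: 1·(-106.0) + 1·(-76.4) + 1·(+0.0) = -182.4
ΔH° = (-44.2) − (-182.4) = 138.2 kcal/mol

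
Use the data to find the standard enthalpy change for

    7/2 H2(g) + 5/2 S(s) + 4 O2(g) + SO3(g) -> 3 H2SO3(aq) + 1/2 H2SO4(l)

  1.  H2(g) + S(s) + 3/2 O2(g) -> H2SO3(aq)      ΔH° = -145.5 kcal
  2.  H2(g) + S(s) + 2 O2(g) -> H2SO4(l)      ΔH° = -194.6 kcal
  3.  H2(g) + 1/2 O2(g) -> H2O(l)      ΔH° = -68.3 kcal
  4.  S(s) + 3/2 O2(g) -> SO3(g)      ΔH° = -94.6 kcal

eq. 1 × 3 (scale by 3 for the 3 H2SO3(aq)): (3)·(-145.5) = -436.5 kcal
eq. 2 × 1/2 (×1/2 to match 1/2 H2SO4(l) in the target): (1/2)·(-194.6) = -97.3 kcal
eq. 3: not needed (H2O(l) appears nowhere else).
eq. 4 reversed (SO3(g) must end up as a reactant): +94.6 kcal
By Hess's law, ΔH° = (-436.5) + (-97.3) + (+94.6) = -439.2 kcal

ΔH° = -439.2 kcal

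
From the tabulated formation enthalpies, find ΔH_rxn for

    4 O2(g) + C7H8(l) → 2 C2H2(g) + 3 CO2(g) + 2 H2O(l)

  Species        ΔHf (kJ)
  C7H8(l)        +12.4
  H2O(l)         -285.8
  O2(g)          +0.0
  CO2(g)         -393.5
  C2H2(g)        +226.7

ΔH°rxn = Σ nΔHf°(products) − Σ nΔHf°(reactants).
Products: 2·(+226.7) + 3·(-393.5) + 2·(-285.8) = -1298.7
Reactants: 4·(+0.0) + 1·(+12.4) = +12.4
ΔH_rxn = (-1298.7) − (+12.4) = -1311.1 kJ

ΔH_rxn = -1311.1 kJ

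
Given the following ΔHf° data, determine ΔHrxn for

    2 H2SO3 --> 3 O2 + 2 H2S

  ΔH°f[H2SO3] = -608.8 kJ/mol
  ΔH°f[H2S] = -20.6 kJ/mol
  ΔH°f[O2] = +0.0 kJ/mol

ΔHrxn = 1176.4 kJ/mol

ΔH°rxn = Σ nΔHf°(products) − Σ nΔHf°(reactants).
Products: 3·(+0.0) + 2·(-20.6) = -41.2
Reactants: 2·(-608.8) = -1217.6
ΔHrxn = (-41.2) − (-1217.6) = 1176.4 kJ/mol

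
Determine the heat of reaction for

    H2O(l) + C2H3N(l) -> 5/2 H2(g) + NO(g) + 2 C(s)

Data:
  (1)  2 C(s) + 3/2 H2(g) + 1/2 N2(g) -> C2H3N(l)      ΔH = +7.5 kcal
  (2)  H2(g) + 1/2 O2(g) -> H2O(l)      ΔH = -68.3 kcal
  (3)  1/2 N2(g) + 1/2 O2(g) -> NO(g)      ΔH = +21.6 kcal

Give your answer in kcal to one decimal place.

ΔH = 82.4 kcal

(1) reversed: -7.5 kcal
(2) reversed: +68.3 kcal
(3) as written: +21.6 kcal
Since enthalpy is a state function, ΔH = (-7.5) + (+68.3) + (+21.6) = 82.4 kcal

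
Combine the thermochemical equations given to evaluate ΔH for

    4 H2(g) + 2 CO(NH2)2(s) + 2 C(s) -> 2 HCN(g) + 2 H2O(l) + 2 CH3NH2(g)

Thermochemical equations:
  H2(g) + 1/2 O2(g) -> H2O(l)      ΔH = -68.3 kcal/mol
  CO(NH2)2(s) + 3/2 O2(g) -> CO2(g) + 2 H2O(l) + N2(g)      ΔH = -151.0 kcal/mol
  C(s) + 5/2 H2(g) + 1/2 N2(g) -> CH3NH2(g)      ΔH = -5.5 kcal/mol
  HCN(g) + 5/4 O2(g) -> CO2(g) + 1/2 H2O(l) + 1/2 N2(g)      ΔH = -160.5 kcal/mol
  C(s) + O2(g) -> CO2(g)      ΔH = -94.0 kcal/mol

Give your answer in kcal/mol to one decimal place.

equation 1 reversed: +68.3 kcal/mol
equation 2 × 2 (×2 to match 2 CO(NH2)2(s) in the target): (2)·(-151.0) = -302.0 kcal/mol
equation 3 × 2 (×2 to match 2 CH3NH2(g) in the target): (2)·(-5.5) = -11.0 kcal/mol
equation 4 reversed and × 2 (HCN(g) must end up as a product; ×2 to match 2 HCN(g) in the target): (-2)·(-160.5) = +321.0 kcal/mol
equation 5: not needed.
By Hess's law, ΔH = (+68.3) + (-302.0) + (-11.0) + (+321.0) = 76.3 kcal/mol

ΔH = 76.3 kcal/mol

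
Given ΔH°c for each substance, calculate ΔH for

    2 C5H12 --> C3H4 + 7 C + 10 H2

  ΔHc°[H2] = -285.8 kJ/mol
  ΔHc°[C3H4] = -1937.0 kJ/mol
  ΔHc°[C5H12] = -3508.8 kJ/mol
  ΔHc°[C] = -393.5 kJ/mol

With combustion enthalpies, reactants minus products:
= [2·(-3508.8)] − [1·(-1937.0) + 7·(-393.5) + 10·(-285.8)]
= 531.9 kJ/mol

ΔH = 531.9 kJ/mol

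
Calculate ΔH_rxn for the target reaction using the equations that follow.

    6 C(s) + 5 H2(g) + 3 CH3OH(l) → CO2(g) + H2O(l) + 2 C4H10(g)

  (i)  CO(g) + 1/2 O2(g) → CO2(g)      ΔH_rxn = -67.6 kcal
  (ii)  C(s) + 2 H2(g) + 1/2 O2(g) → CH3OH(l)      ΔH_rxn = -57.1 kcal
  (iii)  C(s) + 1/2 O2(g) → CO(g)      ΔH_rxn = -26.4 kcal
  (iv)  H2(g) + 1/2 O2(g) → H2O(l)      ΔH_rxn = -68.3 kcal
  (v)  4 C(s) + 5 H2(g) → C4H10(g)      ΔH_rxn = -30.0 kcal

ΔH_rxn = -51.0 kcal

(i) as written: -67.6 kcal
(ii) reversed and × 3: (-3)·(-57.1) = +171.3 kcal
(iii) as written: -26.4 kcal
(iv) as written: -68.3 kcal
(v) × 2: (2)·(-30.0) = -60.0 kcal
Combining the equations, ΔH_rxn = (1)·(-67.6) + (-3)·(-57.1) + (1)·(-26.4) + (1)·(-68.3) + (2)·(-30.0) = -51.0 kcal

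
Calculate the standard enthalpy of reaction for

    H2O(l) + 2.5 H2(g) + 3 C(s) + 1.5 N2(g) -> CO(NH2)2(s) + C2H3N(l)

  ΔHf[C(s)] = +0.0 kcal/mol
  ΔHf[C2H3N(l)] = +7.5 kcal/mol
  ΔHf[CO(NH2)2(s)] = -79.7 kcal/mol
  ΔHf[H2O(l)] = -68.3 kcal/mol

ΔHrxn = -3.9 kcal/mol

Products: 1·(-79.7) + 1·(+7.5) = -72.2
Reactants: 1·(-68.3) + 5/2·(+0.0) + 3·(+0.0) + 3/2·(+0.0) = -68.3
ΔHrxn = (-72.2) − (-68.3) = -3.9 kcal/mol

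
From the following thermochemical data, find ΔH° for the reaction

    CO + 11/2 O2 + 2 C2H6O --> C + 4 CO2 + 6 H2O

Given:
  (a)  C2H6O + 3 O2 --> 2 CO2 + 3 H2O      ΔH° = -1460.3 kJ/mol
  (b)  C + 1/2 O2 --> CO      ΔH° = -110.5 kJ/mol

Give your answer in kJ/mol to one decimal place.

ΔH° = -2810.1 kJ/mol

(a) × 2: (2)·(-1460.3) = -2920.6 kJ/mol
(b) reversed: +110.5 kJ/mol
ΔH° = (2)·(-1460.3) + (-1)·(-110.5) = -2810.1 kJ/mol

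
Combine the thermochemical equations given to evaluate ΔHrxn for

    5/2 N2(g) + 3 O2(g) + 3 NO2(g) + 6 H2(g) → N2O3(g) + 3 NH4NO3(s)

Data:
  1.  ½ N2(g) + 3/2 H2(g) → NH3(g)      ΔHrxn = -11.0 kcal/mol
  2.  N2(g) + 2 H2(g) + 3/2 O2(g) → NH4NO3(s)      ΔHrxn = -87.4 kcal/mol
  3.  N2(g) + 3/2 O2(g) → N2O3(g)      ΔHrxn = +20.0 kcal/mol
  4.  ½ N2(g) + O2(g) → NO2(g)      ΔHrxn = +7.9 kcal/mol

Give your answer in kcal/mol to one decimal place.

ΔHrxn = -265.9 kcal/mol

eq. 1: not needed.
eq. 2 × 3: (3)·(-87.4) = -262.2 kcal/mol
eq. 3 as written: +20.0 kcal/mol
eq. 4 reversed and × 3: (-3)·(+7.9) = -23.7 kcal/mol
Summing the manipulated equations, ΔHrxn = (3)·(-87.4) + (1)·(+20.0) + (-3)·(+7.9) = -265.9 kcal/mol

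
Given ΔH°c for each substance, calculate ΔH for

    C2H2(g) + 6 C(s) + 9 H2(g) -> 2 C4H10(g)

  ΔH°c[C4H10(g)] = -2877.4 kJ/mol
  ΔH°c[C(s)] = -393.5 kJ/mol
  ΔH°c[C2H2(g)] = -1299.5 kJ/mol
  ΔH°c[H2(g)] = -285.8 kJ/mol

ΔH = -477.9 kJ/mol

Using ΔH = Σ nΔHc°(reactants) − Σ nΔHc°(products):
= [1·(-1299.5) + 6·(-393.5) + 9·(-285.8)] − [2·(-2877.4)]
= -477.9 kJ/mol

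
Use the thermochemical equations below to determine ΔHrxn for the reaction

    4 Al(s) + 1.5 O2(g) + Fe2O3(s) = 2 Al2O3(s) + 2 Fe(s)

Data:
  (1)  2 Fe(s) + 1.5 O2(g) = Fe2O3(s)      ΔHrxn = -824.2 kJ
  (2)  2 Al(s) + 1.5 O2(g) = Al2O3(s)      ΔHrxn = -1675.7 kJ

(1) reversed (Fe2O3(s) must end up as a reactant): +824.2 kJ
(2) × 2 (×2 to match 2 Al2O3(s) in the target): (2)·(-1675.7) = -3351.4 kJ
ΔHrxn = (+824.2) + (-3351.4) = -2527.2 kJ

ΔHrxn = -2527.2 kJ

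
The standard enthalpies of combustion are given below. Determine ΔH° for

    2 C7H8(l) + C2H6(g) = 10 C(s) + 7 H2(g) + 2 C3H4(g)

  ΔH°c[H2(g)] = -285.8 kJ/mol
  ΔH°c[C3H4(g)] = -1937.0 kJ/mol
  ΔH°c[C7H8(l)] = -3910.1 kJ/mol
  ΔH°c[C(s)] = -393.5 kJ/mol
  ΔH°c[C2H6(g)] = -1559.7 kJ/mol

Using ΔH = Σ nΔHc°(reactants) − Σ nΔHc°(products):
= [2·(-3910.1) + 1·(-1559.7)] − [10·(-393.5) + 7·(-285.8) + 2·(-1937.0)]
= 429.7 kJ/mol

ΔH° = 429.7 kJ/mol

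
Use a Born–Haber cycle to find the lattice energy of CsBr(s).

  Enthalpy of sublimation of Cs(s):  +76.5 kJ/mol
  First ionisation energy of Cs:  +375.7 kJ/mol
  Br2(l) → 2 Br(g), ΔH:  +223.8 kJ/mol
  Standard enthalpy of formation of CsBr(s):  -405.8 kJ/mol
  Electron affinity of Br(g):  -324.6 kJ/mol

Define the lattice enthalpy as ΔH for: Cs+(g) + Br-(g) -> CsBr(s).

U = -645.3 kJ/mol

ΔHf° = 1·ΔHsub + 1·(ΣIE) + 1/2·D(Br2) + 1·EA + U
-405.8 = 1·(+76.5) + 1·(+375.7) + 1/2·(+223.8) + 1·(-324.6) + U
U = -405.8 − (+239.5) = -645.3 kJ/mol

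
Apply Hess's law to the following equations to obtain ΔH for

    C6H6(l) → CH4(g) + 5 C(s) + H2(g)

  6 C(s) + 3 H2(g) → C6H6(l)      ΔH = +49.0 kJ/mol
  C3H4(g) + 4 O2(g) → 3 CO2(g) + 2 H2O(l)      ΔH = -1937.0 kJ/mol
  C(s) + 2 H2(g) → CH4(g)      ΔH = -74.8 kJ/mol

equation 1 reversed (C6H6(l) must end up as a reactant): -49.0 kJ/mol
equation 2: not needed (O2(g) appears nowhere else).
equation 3 as written (CH4(g) already on the product side): -74.8 kJ/mol
By Hess's law, ΔH = (-1)·(+49.0) + (1)·(-74.8) = -123.8 kJ/mol

ΔH = -123.8 kJ/mol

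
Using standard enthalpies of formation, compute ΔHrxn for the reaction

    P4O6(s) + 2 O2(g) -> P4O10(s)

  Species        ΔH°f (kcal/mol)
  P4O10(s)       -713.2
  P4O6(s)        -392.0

Products: 1·(-713.2) = -713.2
Reactants: 1·(-392.0) + 2·(+0.0) = -392.0
ΔHrxn = (-713.2) − (-392.0) = -321.2 kcal/mol

ΔHrxn = -321.2 kcal/mol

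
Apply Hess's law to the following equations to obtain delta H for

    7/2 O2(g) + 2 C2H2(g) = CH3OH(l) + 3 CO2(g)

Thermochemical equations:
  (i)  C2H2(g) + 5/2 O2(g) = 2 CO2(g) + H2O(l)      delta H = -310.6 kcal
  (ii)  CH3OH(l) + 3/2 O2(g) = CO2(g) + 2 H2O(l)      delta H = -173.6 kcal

delta H = -447.6 kcal

(i) × 2: (2)·(-310.6) = -621.2 kcal
(ii) reversed: +173.6 kcal
By Hess's law, delta H = (2)·(-310.6) + (-1)·(-173.6) = -447.6 kcal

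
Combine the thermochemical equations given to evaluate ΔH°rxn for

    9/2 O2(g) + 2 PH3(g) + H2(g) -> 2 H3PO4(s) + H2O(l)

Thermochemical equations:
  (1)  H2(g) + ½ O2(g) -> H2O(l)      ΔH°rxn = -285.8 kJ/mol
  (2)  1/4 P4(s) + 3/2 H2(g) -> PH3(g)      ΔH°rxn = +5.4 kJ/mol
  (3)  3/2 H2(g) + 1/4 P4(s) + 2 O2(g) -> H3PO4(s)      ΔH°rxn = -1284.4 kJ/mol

(1) as written: -285.8 kJ/mol
(2) reversed and × 2: (-2)·(+5.4) = -10.8 kJ/mol
(3) × 2: (2)·(-1284.4) = -2568.8 kJ/mol
By Hess's law, ΔH°rxn = (-285.8) + (-10.8) + (-2568.8) = -2865.4 kJ/mol

ΔH°rxn = -2865.4 kJ/mol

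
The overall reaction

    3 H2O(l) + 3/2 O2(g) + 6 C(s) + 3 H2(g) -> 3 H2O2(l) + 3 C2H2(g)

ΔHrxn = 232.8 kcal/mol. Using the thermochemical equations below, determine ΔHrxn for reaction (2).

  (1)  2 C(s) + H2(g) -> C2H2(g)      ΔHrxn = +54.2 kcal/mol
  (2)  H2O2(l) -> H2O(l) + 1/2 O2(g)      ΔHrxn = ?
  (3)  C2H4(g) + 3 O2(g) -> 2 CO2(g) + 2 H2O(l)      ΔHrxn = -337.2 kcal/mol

ΔHrxn = -23.4 kcal/mol

(1) × 3: (3)·(+54.2) = +162.6 kcal/mol
(2) reversed and × 3: contributes −3·x
(3): not needed.
+232.8 = (+162.6) − 3·x
x = (+232.8 − (+162.6)) / (-3) = -23.4 kcal/mol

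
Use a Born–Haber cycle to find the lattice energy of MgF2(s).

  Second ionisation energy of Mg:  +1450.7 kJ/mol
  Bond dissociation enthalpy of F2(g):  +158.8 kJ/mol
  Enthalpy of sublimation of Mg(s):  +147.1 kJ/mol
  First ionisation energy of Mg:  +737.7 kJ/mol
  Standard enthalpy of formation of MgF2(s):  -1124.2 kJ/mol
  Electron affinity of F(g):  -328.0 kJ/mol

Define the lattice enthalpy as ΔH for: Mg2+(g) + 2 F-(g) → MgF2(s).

U = -2962.5 kJ/mol

ΔHf° = 1·ΔHsub + 1·(ΣIE) + 1·D(F2) + 2·EA + U
-1124.2 = 1·(+147.1) + 1·(+2188.4) + 1·(+158.8) + 2·(-328.0) + U
U = -1124.2 − (+1838.3) = -2962.5 kJ/mol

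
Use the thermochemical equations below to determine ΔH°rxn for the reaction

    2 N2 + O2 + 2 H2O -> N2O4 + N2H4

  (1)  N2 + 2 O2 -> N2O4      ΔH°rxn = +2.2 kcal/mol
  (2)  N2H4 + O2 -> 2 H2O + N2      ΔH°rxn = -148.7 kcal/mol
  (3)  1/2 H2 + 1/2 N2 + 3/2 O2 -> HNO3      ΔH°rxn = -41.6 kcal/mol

(1) as written: +2.2 kcal/mol
(2) reversed: +148.7 kcal/mol
(3): not needed.
Summing the manipulated equations, ΔH°rxn = (1)·(+2.2) + (-1)·(-148.7) = 150.9 kcal/mol

ΔH°rxn = 150.9 kcal/mol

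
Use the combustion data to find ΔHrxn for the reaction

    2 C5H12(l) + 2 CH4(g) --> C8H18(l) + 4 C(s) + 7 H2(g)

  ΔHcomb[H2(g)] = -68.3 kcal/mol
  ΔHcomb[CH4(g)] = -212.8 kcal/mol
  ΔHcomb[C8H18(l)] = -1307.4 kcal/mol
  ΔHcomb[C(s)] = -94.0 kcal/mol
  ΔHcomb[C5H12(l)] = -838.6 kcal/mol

ΔHrxn = 58.7 kcal/mol

Using ΔH = Σ nΔHc°(reactants) − Σ nΔHc°(products):
= [2·(-838.6) + 2·(-212.8)] − [1·(-1307.4) + 4·(-94.0) + 7·(-68.3)]
= 58.7 kcal/mol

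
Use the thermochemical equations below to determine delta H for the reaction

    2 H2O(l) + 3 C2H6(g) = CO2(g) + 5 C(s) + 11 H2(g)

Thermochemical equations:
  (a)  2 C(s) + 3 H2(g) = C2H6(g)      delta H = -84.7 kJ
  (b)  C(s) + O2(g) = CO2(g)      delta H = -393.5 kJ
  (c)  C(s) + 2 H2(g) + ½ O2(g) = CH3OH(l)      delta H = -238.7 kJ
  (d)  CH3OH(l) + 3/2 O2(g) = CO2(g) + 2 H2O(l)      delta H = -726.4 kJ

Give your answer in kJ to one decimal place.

delta H = 432.2 kJ

(a) reversed and × 3: (-3)·(-84.7) = +254.1 kJ
(b) × 2: (2)·(-393.5) = -787.0 kJ
(c) reversed: +238.7 kJ
(d) reversed: +726.4 kJ
By Hess's law, delta H = (-3)·(-84.7) + (2)·(-393.5) + (-1)·(-238.7) + (-1)·(-726.4) = 432.2 kJ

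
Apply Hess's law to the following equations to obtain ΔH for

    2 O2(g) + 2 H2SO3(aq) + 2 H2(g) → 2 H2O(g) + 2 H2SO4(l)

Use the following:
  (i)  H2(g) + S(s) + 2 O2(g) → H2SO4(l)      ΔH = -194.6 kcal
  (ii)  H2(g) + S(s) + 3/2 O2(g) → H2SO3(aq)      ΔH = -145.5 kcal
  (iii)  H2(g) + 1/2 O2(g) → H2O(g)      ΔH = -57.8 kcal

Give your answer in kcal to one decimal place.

ΔH = -213.8 kcal

(i) × 2 (scale by 2 for the 2 H2SO4(l)): (2)·(-194.6) = -389.2 kcal
(ii) reversed and × 2 (reverse to put H2SO3(aq) on the reactant side; scale by 2 for the 2 H2SO3(aq)): (-2)·(-145.5) = +291.0 kcal
(iii) × 2 (×2 to match 2 H2O(g) in the target): (2)·(-57.8) = -115.6 kcal
By Hess's law, ΔH = (-389.2) + (+291.0) + (-115.6) = -213.8 kcal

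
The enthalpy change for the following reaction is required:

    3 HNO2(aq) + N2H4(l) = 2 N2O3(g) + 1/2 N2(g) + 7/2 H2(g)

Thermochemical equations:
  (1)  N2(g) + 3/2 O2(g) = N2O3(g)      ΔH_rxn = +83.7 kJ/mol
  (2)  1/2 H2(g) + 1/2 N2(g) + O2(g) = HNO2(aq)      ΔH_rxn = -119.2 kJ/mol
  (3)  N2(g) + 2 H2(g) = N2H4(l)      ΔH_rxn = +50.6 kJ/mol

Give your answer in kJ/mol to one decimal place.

ΔH_rxn = 474.4 kJ/mol

(1) × 2 (scale by 2 for the 2 N2O3(g)): (2)·(+83.7) = +167.4 kJ/mol
(2) reversed and × 3 (reverse to put HNO2(aq) on the reactant side; scale by 3 for the 3 HNO2(aq)): (-3)·(-119.2) = +357.6 kJ/mol
(3) reversed (reverse to put N2H4(l) on the reactant side): -50.6 kJ/mol
Since enthalpy is a state function, ΔH_rxn = (+167.4) + (+357.6) + (-50.6) = 474.4 kJ/mol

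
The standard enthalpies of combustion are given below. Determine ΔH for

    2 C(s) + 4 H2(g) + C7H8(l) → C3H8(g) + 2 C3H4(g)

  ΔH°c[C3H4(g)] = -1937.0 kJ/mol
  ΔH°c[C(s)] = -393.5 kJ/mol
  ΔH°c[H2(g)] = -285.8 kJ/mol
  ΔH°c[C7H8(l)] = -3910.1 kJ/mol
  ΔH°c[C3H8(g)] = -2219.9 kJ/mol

With combustion enthalpies, reactants minus products:
= [2·(-393.5) + 4·(-285.8) + 1·(-3910.1)] − [1·(-2219.9) + 2·(-1937.0)]
= 253.6 kJ/mol

ΔH = 253.6 kJ/mol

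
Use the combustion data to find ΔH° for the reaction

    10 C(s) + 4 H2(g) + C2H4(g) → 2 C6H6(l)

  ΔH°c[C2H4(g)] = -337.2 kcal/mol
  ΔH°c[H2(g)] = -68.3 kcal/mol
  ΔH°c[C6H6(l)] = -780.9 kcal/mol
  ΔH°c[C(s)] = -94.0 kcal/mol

ΔH° = 11.4 kcal/mol

With combustion enthalpies, reactants minus products:
= [10·(-94.0) + 4·(-68.3) + 1·(-337.2)] − [2·(-780.9)]
= 11.4 kcal/mol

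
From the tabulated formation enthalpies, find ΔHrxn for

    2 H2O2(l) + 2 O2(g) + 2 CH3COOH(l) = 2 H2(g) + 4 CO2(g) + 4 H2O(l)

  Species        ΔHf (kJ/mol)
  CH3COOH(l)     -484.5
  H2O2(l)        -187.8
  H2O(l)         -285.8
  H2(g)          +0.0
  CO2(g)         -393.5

Products: 2·(+0.0) + 4·(-393.5) + 4·(-285.8) = -2717.2
Reactants: 2·(-187.8) + 2·(+0.0) + 2·(-484.5) = -1344.6
ΔHrxn = (-2717.2) − (-1344.6) = -1372.6 kJ/mol

ΔHrxn = -1372.6 kJ/mol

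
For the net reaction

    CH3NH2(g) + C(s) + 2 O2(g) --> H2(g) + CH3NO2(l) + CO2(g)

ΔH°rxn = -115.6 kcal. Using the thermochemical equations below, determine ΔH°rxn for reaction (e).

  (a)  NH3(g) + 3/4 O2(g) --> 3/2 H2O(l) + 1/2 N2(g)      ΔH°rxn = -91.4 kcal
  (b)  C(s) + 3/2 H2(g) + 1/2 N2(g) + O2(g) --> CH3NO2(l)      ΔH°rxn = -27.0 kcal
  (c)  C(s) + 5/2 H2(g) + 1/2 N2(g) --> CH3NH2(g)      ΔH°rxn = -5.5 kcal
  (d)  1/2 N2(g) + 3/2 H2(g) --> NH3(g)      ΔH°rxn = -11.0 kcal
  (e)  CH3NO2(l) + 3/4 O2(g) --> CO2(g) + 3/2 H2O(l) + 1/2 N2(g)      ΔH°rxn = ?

(a) reversed: +91.4 kcal
(b) × 2: (2)·(-27.0) = -54.0 kcal
(c) reversed: +5.5 kcal
(d) reversed: +11.0 kcal
(e) as written: contributes x
-115.6 = (+91.4) + (-54.0) + (+5.5) + (+11.0) + x
x = (-115.6 − (+53.9)) / (1) = -169.5 kcal

ΔH°rxn = -169.5 kcal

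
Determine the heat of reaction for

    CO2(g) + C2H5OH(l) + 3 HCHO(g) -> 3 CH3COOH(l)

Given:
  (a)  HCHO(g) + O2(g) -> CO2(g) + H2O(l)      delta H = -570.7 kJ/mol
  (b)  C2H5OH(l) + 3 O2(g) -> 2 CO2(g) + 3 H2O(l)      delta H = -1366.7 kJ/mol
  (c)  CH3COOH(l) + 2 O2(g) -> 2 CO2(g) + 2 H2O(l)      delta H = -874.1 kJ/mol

(a) × 3: (3)·(-570.7) = -1712.1 kJ/mol
(b) as written: -1366.7 kJ/mol
(c) reversed and × 3: (-3)·(-874.1) = +2622.3 kJ/mol
Combining the equations, delta H = (-1712.1) + (-1366.7) + (+2622.3) = -456.5 kJ/mol

delta H = -456.5 kJ/mol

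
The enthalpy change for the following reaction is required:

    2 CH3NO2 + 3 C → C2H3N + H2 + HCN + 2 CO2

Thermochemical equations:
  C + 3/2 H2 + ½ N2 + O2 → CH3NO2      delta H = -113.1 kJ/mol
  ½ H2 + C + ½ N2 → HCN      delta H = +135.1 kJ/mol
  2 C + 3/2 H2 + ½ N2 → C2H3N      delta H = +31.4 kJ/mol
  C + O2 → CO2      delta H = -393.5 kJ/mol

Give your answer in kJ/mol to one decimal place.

delta H = -394.3 kJ/mol

equation 1 reversed and × 2 (reverse to put CH3NO2 on the reactant side; scale by 2 for the 2 CH3NO2): (-2)·(-113.1) = +226.2 kJ/mol
equation 2 as written (HCN already on the product side): +135.1 kJ/mol
equation 3 as written (C2H3N already on the product side): +31.4 kJ/mol
equation 4 × 2 (scale by 2 for the 2 CO2): (2)·(-393.5) = -787.0 kJ/mol
delta H = (+226.2) + (+135.1) + (+31.4) + (-787.0) = -394.3 kJ/mol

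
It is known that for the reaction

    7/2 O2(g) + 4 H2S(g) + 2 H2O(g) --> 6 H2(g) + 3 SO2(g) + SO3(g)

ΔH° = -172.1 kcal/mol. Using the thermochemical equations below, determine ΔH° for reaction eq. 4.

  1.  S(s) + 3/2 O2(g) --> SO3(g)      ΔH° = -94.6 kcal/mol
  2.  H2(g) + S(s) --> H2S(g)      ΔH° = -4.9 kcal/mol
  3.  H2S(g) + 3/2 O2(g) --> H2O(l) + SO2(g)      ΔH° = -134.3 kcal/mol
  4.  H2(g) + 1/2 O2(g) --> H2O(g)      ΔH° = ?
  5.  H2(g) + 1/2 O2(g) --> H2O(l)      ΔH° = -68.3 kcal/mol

eq. 1 as written (SO3(g) already on the product side): -94.6 kcal/mol
eq. 2 reversed: +4.9 kcal/mol
eq. 3 × 3 (×3 to match 3 SO2(g) in the target): (3)·(-134.3) = -402.9 kcal/mol
eq. 4 reversed and × 2 (H2O(g) must end up as a reactant; ×2 to match 2 H2O(g) in the target): contributes −2·x
eq. 5 reversed and × 3: (-3)·(-68.3) = +204.9 kcal/mol
-172.1 = (-94.6) + (+4.9) + (-402.9) + (+204.9) − 2·x
x = (-172.1 − (-287.7)) / (-2) = -57.8 kcal/mol

ΔH° = -57.8 kcal/mol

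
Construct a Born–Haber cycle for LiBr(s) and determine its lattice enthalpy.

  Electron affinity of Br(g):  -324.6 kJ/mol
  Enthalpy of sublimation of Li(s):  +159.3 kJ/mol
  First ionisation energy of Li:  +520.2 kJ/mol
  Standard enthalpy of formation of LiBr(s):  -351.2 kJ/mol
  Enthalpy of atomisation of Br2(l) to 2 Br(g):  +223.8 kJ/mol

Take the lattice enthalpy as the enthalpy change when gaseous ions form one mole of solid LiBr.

ΔHf° = 1·ΔHsub + 1·(ΣIE) + 1/2·D(Br2) + 1·EA + U
-351.2 = 1·(+159.3) + 1·(+520.2) + 1/2·(+223.8) + 1·(-324.6) + U
U = -351.2 − (+466.8) = -818.0 kJ/mol

U = -818.0 kJ/mol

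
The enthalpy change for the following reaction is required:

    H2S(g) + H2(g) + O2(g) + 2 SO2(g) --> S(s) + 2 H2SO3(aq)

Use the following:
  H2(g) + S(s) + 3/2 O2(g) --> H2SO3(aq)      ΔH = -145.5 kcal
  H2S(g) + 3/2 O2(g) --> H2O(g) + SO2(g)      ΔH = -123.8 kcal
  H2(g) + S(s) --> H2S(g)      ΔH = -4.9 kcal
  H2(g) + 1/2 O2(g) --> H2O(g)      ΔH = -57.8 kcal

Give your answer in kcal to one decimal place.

ΔH = -144.3 kcal

equation 1 × 2 (scale by 2 for the 2 H2SO3(aq)): (2)·(-145.5) = -291.0 kcal
equation 2 reversed and × 2 (reverse to put SO2(g) on the reactant side; scale by 2 for the 2 SO2(g)): (-2)·(-123.8) = +247.6 kcal
equation 3 reversed and × 3: (-3)·(-4.9) = +14.7 kcal
equation 4 × 2: (2)·(-57.8) = -115.6 kcal
Since enthalpy is a state function, ΔH = (2)·(-145.5) + (-2)·(-123.8) + (-3)·(-4.9) + (2)·(-57.8) = -144.3 kcal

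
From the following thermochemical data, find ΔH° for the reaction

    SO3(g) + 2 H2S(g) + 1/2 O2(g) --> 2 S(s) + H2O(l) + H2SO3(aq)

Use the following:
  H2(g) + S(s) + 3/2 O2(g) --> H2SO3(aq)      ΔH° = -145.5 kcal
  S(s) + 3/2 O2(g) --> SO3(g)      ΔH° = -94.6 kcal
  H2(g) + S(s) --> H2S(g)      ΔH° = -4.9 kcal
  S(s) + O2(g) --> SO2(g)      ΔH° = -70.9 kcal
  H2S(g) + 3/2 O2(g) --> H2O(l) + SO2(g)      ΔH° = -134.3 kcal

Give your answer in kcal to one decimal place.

equation 1 as written: -145.5 kcal
equation 2 reversed: +94.6 kcal
equation 3 reversed: +4.9 kcal
equation 4 reversed: +70.9 kcal
equation 5 as written: -134.3 kcal
Summing the manipulated equations, ΔH° = (1)·(-145.5) + (-1)·(-94.6) + (-1)·(-4.9) + (-1)·(-70.9) + (1)·(-134.3) = -109.4 kcal

ΔH° = -109.4 kcal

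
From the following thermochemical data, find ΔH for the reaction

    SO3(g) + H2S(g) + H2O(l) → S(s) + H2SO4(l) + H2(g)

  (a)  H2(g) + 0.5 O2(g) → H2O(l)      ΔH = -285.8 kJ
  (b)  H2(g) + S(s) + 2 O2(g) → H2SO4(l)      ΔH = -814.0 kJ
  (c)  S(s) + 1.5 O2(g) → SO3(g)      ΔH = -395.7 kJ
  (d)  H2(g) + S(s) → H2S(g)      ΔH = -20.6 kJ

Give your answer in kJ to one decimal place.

(a) reversed: +285.8 kJ
(b) as written: -814.0 kJ
(c) reversed: +395.7 kJ
(d) reversed: +20.6 kJ
ΔH = (+285.8) + (-814.0) + (+395.7) + (+20.6) = -111.9 kJ

ΔH = -111.9 kJ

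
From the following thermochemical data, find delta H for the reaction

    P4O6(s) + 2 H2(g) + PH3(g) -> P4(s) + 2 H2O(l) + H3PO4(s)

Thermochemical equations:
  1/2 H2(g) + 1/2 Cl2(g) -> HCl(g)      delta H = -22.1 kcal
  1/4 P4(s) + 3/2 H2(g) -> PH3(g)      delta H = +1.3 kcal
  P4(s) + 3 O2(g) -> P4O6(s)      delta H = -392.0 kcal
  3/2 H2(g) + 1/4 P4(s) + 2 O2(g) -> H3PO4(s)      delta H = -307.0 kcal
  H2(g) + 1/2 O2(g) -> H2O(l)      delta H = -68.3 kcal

equation 1: not needed.
equation 2 reversed: -1.3 kcal
equation 3 reversed: +392.0 kcal
equation 4 as written: -307.0 kcal
equation 5 × 2: (2)·(-68.3) = -136.6 kcal
Since enthalpy is a state function, delta H = (-1)·(+1.3) + (-1)·(-392.0) + (1)·(-307.0) + (2)·(-68.3) = -52.9 kcal

delta H = -52.9 kcal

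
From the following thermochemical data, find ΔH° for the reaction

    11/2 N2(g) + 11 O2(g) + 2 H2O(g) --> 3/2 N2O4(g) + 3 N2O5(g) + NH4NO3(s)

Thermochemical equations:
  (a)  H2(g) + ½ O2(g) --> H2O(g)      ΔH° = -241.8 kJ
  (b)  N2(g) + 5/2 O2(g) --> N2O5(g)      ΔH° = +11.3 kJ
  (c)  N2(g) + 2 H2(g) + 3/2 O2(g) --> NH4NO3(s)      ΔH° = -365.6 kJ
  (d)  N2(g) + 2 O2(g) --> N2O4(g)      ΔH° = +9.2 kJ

(a) reversed and × 2 (H2O(g) must end up as a reactant; ×2 to match 2 H2O(g) in the target): (-2)·(-241.8) = +483.6 kJ
(b) × 3 (×3 to match 3 N2O5(g) in the target): (3)·(+11.3) = +33.9 kJ
(c) as written (NH4NO3(s) already on the product side): -365.6 kJ
(d) × 3/2 (scale by 3/2 for the 3/2 N2O4(g)): (3/2)·(+9.2) = +13.8 kJ
ΔH° = (+483.6) + (+33.9) + (-365.6) + (+13.8) = 165.7 kJ

ΔH° = 165.7 kJ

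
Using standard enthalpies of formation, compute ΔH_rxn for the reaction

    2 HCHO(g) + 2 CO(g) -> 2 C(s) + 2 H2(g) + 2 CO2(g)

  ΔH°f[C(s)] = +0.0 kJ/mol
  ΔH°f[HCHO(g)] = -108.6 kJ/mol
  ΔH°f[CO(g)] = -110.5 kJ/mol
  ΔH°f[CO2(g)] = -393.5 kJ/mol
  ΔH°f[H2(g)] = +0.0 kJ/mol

ΔH_rxn = -348.8 kJ/mol

Products: 2·(+0.0) + 2·(+0.0) + 2·(-393.5) = -787.0
Reactants: 2·(-108.6) + 2·(-110.5) = -438.2
ΔH_rxn = (-787.0) − (-438.2) = -348.8 kJ/mol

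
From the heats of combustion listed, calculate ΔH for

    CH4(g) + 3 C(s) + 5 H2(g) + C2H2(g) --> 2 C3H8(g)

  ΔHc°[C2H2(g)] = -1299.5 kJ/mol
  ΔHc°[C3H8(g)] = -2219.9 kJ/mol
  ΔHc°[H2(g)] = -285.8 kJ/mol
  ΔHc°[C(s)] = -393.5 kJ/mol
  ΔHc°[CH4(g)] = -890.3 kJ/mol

ΔH = -359.5 kJ/mol

Using ΔH = Σ nΔHc°(reactants) − Σ nΔHc°(products):
= [1·(-890.3) + 3·(-393.5) + 5·(-285.8) + 1·(-1299.5)] − [2·(-2219.9)]
= -359.5 kJ/mol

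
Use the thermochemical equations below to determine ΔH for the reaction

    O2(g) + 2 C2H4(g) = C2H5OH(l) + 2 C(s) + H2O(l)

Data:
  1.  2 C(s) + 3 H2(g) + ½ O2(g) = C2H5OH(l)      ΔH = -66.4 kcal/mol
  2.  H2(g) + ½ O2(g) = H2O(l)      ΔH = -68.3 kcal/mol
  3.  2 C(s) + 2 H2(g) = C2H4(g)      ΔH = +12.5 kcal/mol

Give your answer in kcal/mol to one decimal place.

ΔH = -159.7 kcal/mol

eq. 1 as written: -66.4 kcal/mol
eq. 2 as written: -68.3 kcal/mol
eq. 3 reversed and × 2: (-2)·(+12.5) = -25.0 kcal/mol
ΔH = (1)·(-66.4) + (1)·(-68.3) + (-2)·(+12.5) = -159.7 kcal/mol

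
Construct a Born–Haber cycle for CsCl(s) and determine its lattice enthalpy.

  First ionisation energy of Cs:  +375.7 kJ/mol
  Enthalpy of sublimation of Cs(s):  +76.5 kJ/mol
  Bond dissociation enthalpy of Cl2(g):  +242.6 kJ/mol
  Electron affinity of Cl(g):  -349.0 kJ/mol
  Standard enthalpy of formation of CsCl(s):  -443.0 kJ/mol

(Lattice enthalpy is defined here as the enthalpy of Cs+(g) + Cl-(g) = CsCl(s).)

U = -667.5 kJ/mol

ΔHf° = 1·ΔHsub + 1·(ΣIE) + 1/2·D(Cl2) + 1·EA + U
-443.0 = 1·(+76.5) + 1·(+375.7) + 1/2·(+242.6) + 1·(-349.0) + U
U = -443.0 − (+224.5) = -667.5 kJ/mol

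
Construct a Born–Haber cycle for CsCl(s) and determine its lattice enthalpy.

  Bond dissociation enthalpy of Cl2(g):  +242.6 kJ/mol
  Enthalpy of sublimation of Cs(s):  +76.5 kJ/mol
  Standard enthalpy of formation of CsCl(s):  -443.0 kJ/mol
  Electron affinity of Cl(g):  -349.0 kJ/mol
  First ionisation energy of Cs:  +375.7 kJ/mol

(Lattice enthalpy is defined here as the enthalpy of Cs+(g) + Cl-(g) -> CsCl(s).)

U = -667.5 kJ/mol

ΔHf° = 1·ΔHsub + 1·(ΣIE) + 1/2·D(Cl2) + 1·EA + U
-443.0 = 1·(+76.5) + 1·(+375.7) + 1/2·(+242.6) + 1·(-349.0) + U
U = -443.0 − (+224.5) = -667.5 kJ/mol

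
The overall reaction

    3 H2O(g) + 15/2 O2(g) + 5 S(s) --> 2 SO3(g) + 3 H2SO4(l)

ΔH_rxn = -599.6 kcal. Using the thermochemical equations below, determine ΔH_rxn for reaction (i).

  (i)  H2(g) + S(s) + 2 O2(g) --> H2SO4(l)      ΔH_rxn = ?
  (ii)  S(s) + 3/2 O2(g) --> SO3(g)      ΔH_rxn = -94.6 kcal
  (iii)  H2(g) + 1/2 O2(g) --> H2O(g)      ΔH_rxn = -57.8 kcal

(i) × 3: contributes 3·x
(ii) × 2: (2)·(-94.6) = -189.2 kcal
(iii) reversed and × 3: (-3)·(-57.8) = +173.4 kcal
-599.6 = (-189.2) + (+173.4) + 3·x
x = (-599.6 − (-15.8)) / (3) = -194.6 kcal

ΔH_rxn = -194.6 kcal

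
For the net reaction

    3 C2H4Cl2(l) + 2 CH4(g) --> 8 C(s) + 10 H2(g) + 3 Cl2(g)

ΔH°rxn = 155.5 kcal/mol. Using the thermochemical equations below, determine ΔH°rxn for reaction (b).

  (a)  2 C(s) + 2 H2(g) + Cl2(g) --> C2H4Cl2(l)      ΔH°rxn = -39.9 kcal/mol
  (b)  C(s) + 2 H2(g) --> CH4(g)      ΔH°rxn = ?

ΔH°rxn = -17.9 kcal/mol

(a) reversed and × 3 (C2H4Cl2(l) must end up as a reactant; scale by 3 for the 3 C2H4Cl2(l)): (-3)·(-39.9) = +119.7 kcal/mol
(b) reversed and × 2 (reverse to put CH4(g) on the reactant side; scale by 2 for the 2 CH4(g)): contributes −2·x
+155.5 = (+119.7) − 2·x
x = (+155.5 − (+119.7)) / (-2) = -17.9 kcal/mol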